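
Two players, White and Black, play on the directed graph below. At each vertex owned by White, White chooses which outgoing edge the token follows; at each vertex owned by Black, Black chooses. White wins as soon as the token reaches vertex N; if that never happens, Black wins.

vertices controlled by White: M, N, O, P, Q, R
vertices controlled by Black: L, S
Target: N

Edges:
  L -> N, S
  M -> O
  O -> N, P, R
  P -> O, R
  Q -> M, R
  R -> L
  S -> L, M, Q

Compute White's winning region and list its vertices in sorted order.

A0 = {N}
A1: add {O} — O (White) has O→N.
A2: add {M, P} — M (White) has M→O; P (White) has P→O.
A3: add {Q} — Q (White) has Q→M.
A4 = A3; e.g. L (Black) can still go to S. Fixed point.
White's winning region = {M, N, O, P, Q}.

M, N, O, P, Q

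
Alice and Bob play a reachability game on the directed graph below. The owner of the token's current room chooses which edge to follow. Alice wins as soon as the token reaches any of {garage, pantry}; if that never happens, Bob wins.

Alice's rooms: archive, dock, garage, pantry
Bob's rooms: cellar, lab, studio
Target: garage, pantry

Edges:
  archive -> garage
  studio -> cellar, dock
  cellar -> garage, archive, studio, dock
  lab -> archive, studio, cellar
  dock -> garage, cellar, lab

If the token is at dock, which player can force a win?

Alice

A0 = {garage, pantry}
A1: add {archive, dock} — archive (Alice) has archive→garage; dock (Alice) has dock→garage.
A2 = A1; e.g. studio (Bob) can still go to cellar. Fixed point.
dock ∈ A1, so Alice can force the target.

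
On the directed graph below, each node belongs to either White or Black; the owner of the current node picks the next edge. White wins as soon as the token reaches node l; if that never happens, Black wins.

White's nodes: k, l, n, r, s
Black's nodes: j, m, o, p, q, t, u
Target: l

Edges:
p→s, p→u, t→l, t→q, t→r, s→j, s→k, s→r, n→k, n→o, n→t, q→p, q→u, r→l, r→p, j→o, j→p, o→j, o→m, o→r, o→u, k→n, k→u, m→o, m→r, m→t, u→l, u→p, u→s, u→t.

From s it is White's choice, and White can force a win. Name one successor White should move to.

r

A0 = {l}
A1: add {r} — r (White) has r→l.
A2: add {s} — s (White) has s→r.
A3 = A2; e.g. j (Black) can still go to o. Fixed point.
From s, successor r is in the attractor (rank 1); the other successors j, k are not.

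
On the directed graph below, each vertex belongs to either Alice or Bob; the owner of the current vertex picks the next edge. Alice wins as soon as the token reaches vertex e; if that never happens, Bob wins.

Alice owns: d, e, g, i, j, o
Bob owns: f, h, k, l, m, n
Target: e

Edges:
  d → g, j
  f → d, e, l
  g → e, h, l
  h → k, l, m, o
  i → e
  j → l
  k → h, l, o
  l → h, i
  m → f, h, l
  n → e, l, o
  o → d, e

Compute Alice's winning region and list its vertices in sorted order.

A0 = {e}
A1: add {g, i, o} — g (Alice) has g→e; i (Alice) has i→e; o (Alice) has o→e.
A2: add {d} — d (Alice) has d→g.
A3 = A2; e.g. f (Bob) can still go to l. Fixed point.
Alice's winning region = {d, e, g, i, o}.

d, e, g, i, o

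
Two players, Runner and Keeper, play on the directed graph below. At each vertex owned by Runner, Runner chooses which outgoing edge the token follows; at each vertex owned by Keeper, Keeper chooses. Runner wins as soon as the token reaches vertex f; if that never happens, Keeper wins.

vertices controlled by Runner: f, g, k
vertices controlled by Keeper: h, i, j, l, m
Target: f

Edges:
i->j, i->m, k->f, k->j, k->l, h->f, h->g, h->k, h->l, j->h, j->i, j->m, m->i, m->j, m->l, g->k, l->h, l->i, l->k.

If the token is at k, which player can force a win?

A0 = {f}
A1: add {k} — k (Runner) has k→f.
k ∈ A1, so Runner can force the target.

Runner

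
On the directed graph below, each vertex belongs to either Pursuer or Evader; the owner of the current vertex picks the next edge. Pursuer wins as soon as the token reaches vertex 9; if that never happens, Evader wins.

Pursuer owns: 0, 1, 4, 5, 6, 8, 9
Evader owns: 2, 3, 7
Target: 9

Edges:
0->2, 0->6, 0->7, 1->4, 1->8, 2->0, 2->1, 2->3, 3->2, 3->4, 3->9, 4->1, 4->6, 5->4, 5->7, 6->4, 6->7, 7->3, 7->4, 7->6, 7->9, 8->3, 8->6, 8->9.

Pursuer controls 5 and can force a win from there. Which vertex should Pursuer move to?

4

A0 = {9}
A1: add {8} — 8 (Pursuer) has 8→9.
A2: add {1} — 1 (Pursuer) has 1→8.
A3: add {4} — 4 (Pursuer) has 4→1.
A4: add {5, 6} — 5 (Pursuer) has 5→4; 6 (Pursuer) has 6→4.
A5: add {0} — 0 (Pursuer) has 0→6.
A6 = A5; e.g. 2 (Evader) can still go to 3. Fixed point.
From 5, successor 4 is in the attractor (rank 3); the other successor 7 is not.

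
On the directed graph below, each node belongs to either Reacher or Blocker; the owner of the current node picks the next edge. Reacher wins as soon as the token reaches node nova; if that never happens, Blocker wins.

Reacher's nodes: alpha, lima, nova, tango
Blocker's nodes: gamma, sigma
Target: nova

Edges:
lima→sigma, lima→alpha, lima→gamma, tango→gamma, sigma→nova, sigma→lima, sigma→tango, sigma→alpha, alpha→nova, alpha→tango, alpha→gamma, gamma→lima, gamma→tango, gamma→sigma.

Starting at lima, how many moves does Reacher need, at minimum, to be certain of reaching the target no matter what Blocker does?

2

A0 = {nova}
A1: add {alpha} — alpha (Reacher) has alpha→nova.
A2: add {lima} — lima (Reacher) has lima→alpha.
A3 = A2; e.g. tango (Reacher) has no edge into A2. Fixed point.
lima enters the attractor at level 2, so Reacher can force the target in 2 moves from there.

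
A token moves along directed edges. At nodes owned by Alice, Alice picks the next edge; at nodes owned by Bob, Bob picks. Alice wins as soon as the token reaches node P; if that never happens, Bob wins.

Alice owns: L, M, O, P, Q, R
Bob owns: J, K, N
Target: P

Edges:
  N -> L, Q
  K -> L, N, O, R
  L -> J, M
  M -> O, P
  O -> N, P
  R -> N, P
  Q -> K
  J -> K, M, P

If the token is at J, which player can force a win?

A0 = {P}
A1: add {M, O, R} — M (Alice) has M→P; O (Alice) has O→P; R (Alice) has R→P.
A2: add {L} — L (Alice) has L→M.
A3 = A2; e.g. J (Bob) can still go to K. Fixed point.
J never enters the attractor, so Bob can avoid the target forever.

Bob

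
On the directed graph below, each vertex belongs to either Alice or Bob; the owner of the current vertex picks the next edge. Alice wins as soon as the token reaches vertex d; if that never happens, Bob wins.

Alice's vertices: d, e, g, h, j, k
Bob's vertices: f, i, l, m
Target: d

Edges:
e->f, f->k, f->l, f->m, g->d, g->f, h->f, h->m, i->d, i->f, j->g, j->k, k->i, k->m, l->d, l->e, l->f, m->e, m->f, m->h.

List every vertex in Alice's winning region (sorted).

A0 = {d}
A1: add {g} — g (Alice) has g→d.
A2: add {j} — j (Alice) has j→g.
A3 = A2; e.g. e (Alice) has no edge into A2. Fixed point.
Alice's winning region = {d, g, j}.

d, g, j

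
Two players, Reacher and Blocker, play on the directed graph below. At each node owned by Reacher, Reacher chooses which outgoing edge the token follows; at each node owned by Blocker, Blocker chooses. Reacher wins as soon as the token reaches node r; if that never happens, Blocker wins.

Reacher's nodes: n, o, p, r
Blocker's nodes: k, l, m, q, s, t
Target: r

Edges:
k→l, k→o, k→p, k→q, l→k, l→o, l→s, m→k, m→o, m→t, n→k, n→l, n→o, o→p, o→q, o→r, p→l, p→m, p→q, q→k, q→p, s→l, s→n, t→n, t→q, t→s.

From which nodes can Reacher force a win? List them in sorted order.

n, o, r

A0 = {r}
A1: add {o} — o (Reacher) has o→r.
A2: add {n} — n (Reacher) has n→o.
A3 = A2; e.g. k (Blocker) can still go to l. Fixed point.
Reacher's winning region = {n, o, r}.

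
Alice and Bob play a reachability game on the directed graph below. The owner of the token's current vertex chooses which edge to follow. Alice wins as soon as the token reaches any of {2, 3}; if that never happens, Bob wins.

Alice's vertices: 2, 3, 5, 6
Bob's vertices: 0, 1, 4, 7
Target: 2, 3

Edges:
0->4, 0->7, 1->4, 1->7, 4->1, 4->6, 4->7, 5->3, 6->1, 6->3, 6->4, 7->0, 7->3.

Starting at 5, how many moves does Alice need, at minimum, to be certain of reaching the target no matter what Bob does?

1

A0 = {2, 3}
A1: add {5, 6} — 5 (Alice) has 5→3; 6 (Alice) has 6→3.
A2 = A1; e.g. 0 (Bob) can still go to 4. Fixed point.
5 enters the attractor at level 1, so Alice can force the target in 1 move from there.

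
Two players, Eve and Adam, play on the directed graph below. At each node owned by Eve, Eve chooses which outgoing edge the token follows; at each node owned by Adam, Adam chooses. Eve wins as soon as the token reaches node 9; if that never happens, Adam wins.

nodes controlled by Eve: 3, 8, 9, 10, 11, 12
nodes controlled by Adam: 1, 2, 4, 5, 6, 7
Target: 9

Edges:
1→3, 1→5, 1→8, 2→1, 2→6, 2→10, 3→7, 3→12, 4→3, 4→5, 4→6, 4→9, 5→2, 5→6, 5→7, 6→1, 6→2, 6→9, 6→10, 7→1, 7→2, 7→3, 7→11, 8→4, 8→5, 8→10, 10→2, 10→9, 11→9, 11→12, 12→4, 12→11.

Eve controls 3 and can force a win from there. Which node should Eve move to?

A0 = {9}
A1: add {10, 11} — 10 (Eve) has 10→9; 11 (Eve) has 11→9.
A2: add {8, 12} — 8 (Eve) has 8→10; 12 (Eve) has 12→11.
A3: add {3} — 3 (Eve) has 3→12.
A4 = A3; e.g. 1 (Adam) can still go to 5. Fixed point.
From 3, successor 12 is in the attractor (rank 2); the other successor 7 is not.

12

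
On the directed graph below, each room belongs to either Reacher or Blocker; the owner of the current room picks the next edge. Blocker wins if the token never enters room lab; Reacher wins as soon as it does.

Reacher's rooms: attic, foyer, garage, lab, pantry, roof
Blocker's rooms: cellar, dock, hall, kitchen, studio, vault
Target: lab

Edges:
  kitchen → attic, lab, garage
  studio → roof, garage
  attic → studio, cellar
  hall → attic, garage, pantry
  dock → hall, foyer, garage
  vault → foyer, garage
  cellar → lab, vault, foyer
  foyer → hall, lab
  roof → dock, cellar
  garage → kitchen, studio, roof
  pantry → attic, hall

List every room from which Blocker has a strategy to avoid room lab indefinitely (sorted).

attic, cellar, dock, garage, hall, kitchen, pantry, roof, studio, vault

A0 = {lab}
A1: add {foyer} — foyer (Reacher) has foyer→lab.
A2 = A1; e.g. kitchen (Blocker) can still go to attic. Fixed point.
Reacher's attractor = {foyer, lab}; Blocker avoids the target exactly from the complement.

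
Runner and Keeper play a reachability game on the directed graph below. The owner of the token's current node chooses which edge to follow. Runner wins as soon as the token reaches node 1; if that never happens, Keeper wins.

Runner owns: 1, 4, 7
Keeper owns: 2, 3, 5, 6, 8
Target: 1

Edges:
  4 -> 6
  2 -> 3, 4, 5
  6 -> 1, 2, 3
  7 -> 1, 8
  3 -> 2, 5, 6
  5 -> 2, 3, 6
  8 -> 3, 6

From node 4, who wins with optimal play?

A0 = {1}
A1: add {7} — 7 (Runner) has 7→1.
A2 = A1; e.g. 2 (Keeper) can still go to 3. Fixed point.
4 never enters the attractor, so Keeper can avoid the target forever.

Keeper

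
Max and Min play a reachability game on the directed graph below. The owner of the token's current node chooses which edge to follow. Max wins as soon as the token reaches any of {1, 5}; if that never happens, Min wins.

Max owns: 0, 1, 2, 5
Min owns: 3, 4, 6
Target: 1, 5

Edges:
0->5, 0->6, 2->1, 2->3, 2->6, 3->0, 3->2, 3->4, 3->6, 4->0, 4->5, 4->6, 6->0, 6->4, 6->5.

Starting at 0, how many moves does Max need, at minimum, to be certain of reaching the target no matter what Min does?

A0 = {1, 5}
A1: add {0, 2} — 0 (Max) has 0→5; 2 (Max) has 2→1.
A2 = A1; e.g. 3 (Min) can still go to 4. Fixed point.
0 enters the attractor at level 1, so Max can force the target in 1 move from there.

1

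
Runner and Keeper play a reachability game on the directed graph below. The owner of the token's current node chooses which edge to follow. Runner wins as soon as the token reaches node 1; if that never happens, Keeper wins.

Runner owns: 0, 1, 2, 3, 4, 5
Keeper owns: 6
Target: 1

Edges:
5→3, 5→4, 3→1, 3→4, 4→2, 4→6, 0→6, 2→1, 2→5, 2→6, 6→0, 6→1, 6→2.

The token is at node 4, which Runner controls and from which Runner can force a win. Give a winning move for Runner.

A0 = {1}
A1: add {2, 3} — 2 (Runner) has 2→1; 3 (Runner) has 3→1.
A2: add {4, 5} — 4 (Runner) has 4→2; 5 (Runner) has 5→3.
A3 = A2; e.g. 0 (Runner) has no edge into A2. Fixed point.
From 4, successor 2 is in the attractor (rank 1); the other successor 6 is not.

2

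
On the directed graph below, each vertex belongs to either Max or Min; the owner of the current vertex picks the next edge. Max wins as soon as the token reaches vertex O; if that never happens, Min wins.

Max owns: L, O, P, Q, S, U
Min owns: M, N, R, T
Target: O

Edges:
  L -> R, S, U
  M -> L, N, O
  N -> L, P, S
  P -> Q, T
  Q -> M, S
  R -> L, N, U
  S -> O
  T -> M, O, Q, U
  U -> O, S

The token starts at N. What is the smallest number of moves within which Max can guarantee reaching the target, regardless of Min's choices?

A0 = {O}
A1: add {S, U} — S (Max) has S→O; U (Max) has U→O.
A2: add {L, Q} — L (Max) has L→S; Q (Max) has Q→S.
A3: add {P} — P (Max) has P→Q.
A4: add {N} — N (Min): all of {L, P, S} already in.
N enters the attractor at level 4, so Max can force the target in 4 moves from there.

4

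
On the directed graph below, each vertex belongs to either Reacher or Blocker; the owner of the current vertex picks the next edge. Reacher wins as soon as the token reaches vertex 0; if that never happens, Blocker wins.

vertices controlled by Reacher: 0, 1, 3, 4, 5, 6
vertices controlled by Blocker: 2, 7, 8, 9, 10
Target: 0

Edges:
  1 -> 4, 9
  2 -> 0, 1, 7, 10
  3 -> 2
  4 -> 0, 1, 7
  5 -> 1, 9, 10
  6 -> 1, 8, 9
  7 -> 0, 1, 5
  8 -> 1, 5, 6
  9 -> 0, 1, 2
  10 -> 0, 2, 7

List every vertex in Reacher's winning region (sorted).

A0 = {0}
A1: add {4} — 4 (Reacher) has 4→0.
A2: add {1} — 1 (Reacher) has 1→4.
A3: add {5, 6} — 5 (Reacher) has 5→1; 6 (Reacher) has 6→1.
A4: add {7, 8} — 7 (Blocker): all of {0, 1, 5} already in; 8 (Blocker): all of {1, 5, 6} already in.
A5 = A4; e.g. 2 (Blocker) can still go to 10. Fixed point.
Reacher's winning region = {0, 1, 4, 5, 6, 7, 8}.

0, 1, 4, 5, 6, 7, 8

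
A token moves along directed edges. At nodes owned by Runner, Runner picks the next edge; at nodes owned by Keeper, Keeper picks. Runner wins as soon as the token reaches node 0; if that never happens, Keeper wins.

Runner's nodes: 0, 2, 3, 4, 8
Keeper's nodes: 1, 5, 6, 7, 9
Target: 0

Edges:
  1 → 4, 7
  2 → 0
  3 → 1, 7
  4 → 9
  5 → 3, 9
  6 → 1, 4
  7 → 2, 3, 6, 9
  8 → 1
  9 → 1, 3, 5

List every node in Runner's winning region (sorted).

0, 2

A0 = {0}
A1: add {2} — 2 (Runner) has 2→0.
A2 = A1; e.g. 1 (Keeper) can still go to 4. Fixed point.
Runner's winning region = {0, 2}.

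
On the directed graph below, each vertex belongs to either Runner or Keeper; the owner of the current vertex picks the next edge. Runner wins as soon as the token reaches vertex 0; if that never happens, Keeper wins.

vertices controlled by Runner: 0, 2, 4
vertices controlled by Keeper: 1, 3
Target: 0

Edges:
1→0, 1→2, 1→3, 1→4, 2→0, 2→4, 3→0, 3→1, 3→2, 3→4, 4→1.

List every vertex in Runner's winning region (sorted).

A0 = {0}
A1: add {2} — 2 (Runner) has 2→0.
A2 = A1; e.g. 1 (Keeper) can still go to 3. Fixed point.
Runner's winning region = {0, 2}.

0, 2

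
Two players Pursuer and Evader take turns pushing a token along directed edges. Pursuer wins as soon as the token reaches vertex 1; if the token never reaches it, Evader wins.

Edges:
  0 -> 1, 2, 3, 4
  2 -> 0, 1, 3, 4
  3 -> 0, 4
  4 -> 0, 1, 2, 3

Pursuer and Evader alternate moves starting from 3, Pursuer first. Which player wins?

Evader

Track states (vertex, player-to-move).
A0 = {(1,Pursuer), (1,Evader)}
A1: add {(0,Pursuer), (2,Pursuer), (4,Pursuer)}.
A2: add {(3,Evader)}.
A3 = A2; e.g. (0,Evader) stays out. (3,Pursuer) never enters ⇒ Evader avoids the target.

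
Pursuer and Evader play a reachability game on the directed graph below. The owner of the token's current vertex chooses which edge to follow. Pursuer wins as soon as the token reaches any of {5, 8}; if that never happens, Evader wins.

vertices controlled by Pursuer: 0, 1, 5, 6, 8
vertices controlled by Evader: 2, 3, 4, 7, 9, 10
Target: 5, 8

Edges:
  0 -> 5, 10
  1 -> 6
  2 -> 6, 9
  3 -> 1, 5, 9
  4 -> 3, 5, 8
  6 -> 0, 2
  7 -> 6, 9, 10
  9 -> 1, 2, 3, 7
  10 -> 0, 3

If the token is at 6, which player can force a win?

Pursuer

A0 = {5, 8}
A1: add {0} — 0 (Pursuer) has 0→5.
A2: add {6} — 6 (Pursuer) has 6→0.
6 ∈ A2, so Pursuer can force the target.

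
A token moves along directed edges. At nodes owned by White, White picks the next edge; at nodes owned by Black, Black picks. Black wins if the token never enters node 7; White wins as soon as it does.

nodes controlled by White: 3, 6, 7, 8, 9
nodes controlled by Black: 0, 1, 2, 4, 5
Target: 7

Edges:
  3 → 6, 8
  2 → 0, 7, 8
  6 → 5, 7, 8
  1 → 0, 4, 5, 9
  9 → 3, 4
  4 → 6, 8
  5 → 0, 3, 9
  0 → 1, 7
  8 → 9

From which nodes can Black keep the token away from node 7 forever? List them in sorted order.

A0 = {7}
A1: add {6} — 6 (White) has 6→7.
A2: add {3} — 3 (White) has 3→6.
A3: add {9} — 9 (White) has 9→3.
A4: add {8} — 8 (White) has 8→9.
A5: add {4} — 4 (Black): all of {6, 8} already in.
A6 = A5; e.g. 0 (Black) can still go to 1. Fixed point.
White's attractor = {3, 4, 6, 7, 8, 9}; Black avoids the target exactly from the complement.

0, 1, 2, 5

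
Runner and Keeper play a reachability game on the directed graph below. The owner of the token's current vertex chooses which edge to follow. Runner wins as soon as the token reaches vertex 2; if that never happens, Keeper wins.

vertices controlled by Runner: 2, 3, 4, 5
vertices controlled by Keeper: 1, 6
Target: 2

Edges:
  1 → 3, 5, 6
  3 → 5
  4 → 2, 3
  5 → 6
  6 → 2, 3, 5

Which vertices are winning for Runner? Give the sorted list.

2, 4

A0 = {2}
A1: add {4} — 4 (Runner) has 4→2.
A2 = A1; e.g. 1 (Keeper) can still go to 3. Fixed point.
Runner's winning region = {2, 4}.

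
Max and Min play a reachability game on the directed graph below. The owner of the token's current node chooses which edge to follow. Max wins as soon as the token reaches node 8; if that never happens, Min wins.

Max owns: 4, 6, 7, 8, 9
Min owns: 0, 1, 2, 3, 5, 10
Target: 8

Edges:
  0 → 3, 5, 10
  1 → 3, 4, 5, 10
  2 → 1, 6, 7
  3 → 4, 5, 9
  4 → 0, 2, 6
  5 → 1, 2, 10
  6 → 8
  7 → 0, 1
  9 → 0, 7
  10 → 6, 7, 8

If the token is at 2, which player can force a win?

Min

A0 = {8}
A1: add {6} — 6 (Max) has 6→8.
A2: add {4} — 4 (Max) has 4→6.
A3 = A2; e.g. 0 (Min) can still go to 3. Fixed point.
2 never enters the attractor, so Min can avoid the target forever.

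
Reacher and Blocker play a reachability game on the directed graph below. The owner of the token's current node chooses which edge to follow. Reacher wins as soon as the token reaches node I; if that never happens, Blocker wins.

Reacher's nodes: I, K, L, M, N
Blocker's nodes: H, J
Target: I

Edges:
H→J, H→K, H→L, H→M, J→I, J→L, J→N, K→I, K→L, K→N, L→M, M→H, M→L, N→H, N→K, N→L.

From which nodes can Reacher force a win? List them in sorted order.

A0 = {I}
A1: add {K} — K (Reacher) has K→I.
A2: add {N} — N (Reacher) has N→K.
A3 = A2; e.g. H (Blocker) can still go to J. Fixed point.
Reacher's winning region = {I, K, N}.

I, K, N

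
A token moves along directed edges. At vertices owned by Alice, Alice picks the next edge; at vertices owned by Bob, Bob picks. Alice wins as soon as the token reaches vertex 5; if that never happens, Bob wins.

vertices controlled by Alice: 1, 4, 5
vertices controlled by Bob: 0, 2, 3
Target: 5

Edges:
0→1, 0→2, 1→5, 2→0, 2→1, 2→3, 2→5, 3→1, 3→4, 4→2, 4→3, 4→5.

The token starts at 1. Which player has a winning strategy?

A0 = {5}
A1: add {1, 4} — 1 (Alice) has 1→5; 4 (Alice) has 4→5.
1 ∈ A1, so Alice can force the target.

Alice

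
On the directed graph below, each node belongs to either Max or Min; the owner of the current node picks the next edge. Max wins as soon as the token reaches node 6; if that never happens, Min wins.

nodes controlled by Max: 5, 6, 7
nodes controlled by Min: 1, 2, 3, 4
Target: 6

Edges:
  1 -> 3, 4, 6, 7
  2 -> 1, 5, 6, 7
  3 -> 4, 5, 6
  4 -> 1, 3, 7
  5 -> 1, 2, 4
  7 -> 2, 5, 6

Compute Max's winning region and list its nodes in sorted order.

A0 = {6}
A1: add {7} — 7 (Max) has 7→6.
A2 = A1; e.g. 1 (Min) can still go to 3. Fixed point.
Max's winning region = {6, 7}.

6, 7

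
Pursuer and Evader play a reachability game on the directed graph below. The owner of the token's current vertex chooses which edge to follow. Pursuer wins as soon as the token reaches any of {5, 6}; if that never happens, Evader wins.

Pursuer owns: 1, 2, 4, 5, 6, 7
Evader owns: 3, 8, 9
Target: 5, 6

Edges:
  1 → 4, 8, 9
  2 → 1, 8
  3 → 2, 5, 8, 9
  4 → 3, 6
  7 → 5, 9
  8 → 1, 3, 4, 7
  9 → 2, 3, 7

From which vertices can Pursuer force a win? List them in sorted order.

1, 2, 4, 5, 6, 7

A0 = {5, 6}
A1: add {4, 7} — 4 (Pursuer) has 4→6; 7 (Pursuer) has 7→5.
A2: add {1} — 1 (Pursuer) has 1→4.
A3: add {2} — 2 (Pursuer) has 2→1.
A4 = A3; e.g. 3 (Evader) can still go to 8. Fixed point.
Pursuer's winning region = {1, 2, 4, 5, 6, 7}.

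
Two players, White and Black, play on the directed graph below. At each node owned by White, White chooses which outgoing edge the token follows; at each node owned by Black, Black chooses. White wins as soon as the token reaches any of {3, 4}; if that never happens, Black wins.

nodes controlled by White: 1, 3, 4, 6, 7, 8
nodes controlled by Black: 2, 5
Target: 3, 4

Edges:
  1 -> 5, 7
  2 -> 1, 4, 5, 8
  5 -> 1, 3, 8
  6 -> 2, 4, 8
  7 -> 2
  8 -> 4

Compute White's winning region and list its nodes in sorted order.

A0 = {3, 4}
A1: add {6, 8} — 6 (White) has 6→4; 8 (White) has 8→4.
A2 = A1; e.g. 1 (White) has no edge into A1. Fixed point.
White's winning region = {3, 4, 6, 8}.

3, 4, 6, 8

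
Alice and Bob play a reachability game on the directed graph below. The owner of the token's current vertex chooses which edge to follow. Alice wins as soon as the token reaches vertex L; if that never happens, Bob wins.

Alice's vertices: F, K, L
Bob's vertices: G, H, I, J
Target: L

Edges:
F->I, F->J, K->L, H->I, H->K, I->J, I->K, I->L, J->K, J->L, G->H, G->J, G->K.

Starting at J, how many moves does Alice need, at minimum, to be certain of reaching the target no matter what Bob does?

2

A0 = {L}
A1: add {K} — K (Alice) has K→L.
A2: add {J} — J (Bob): all of {K, L} already in.
J enters the attractor at level 2, so Alice can force the target in 2 moves from there.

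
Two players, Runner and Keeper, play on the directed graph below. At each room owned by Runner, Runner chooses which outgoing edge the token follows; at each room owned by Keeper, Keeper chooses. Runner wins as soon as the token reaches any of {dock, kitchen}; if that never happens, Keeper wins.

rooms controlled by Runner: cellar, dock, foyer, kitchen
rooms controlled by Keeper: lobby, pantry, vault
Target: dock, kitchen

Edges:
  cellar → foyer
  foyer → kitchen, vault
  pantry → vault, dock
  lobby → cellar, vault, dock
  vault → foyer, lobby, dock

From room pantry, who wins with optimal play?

A0 = {dock, kitchen}
A1: add {foyer} — foyer (Runner) has foyer→kitchen.
A2: add {cellar} — cellar (Runner) has cellar→foyer.
A3 = A2; e.g. pantry (Keeper) can still go to vault. Fixed point.
pantry never enters the attractor, so Keeper can avoid the target forever.

Keeper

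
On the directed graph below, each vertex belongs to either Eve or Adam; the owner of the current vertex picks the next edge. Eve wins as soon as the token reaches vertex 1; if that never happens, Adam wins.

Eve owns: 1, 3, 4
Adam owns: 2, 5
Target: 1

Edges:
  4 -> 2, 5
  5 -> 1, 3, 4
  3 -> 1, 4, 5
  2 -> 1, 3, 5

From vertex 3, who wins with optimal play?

A0 = {1}
A1: add {3} — 3 (Eve) has 3→1.
A2 = A1; e.g. 2 (Adam) can still go to 5. Fixed point.
3 ∈ A1, so Eve can force the target.

Eve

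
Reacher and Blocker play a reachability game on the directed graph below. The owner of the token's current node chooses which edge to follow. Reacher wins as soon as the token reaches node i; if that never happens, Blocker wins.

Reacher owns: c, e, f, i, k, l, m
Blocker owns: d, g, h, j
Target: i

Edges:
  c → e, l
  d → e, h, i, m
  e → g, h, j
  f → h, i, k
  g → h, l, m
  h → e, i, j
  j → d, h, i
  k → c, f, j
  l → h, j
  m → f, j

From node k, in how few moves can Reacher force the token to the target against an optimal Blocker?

A0 = {i}
A1: add {f} — f (Reacher) has f→i.
A2: add {k, m} — k (Reacher) has k→f; m (Reacher) has m→f.
A3 = A2; e.g. c (Reacher) has no edge into A2. Fixed point.
k enters the attractor at level 2, so Reacher can force the target in 2 moves from there.

2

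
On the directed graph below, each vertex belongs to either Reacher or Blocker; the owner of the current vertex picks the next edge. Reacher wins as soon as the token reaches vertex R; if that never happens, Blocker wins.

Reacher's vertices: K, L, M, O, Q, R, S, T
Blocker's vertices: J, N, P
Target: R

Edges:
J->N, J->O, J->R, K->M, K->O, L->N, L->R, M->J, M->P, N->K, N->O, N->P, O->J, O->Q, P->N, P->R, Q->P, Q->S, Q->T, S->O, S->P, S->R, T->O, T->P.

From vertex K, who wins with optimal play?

Reacher

A0 = {R}
A1: add {L, S} — L (Reacher) has L→R; S (Reacher) has S→R.
A2: add {Q} — Q (Reacher) has Q→S.
A3: add {O} — O (Reacher) has O→Q.
A4: add {K, T} — K (Reacher) has K→O; T (Reacher) has T→O.
A5 = A4; e.g. J (Blocker) can still go to N. Fixed point.
K ∈ A4, so Reacher can force the target.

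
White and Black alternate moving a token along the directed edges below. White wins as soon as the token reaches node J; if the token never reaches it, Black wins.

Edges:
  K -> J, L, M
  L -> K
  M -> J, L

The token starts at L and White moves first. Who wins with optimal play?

Black

Track states (vertex, player-to-move).
A0 = {(J,White), (J,Black)}
A1: add {(K,White), (M,White)}.
A2: add {(L,Black)}.
A3 = A2; e.g. (K,Black) stays out. (L,White) never enters ⇒ Black avoids the target.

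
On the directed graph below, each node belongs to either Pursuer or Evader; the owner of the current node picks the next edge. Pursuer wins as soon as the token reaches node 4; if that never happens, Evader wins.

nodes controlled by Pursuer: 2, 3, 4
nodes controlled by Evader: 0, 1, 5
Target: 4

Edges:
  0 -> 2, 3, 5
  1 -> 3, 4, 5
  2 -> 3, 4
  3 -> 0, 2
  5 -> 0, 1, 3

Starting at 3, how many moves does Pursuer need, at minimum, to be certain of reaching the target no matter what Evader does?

2

A0 = {4}
A1: add {2} — 2 (Pursuer) has 2→4.
A2: add {3} — 3 (Pursuer) has 3→2.
A3 = A2; e.g. 0 (Evader) can still go to 5. Fixed point.
3 enters the attractor at level 2, so Pursuer can force the target in 2 moves from there.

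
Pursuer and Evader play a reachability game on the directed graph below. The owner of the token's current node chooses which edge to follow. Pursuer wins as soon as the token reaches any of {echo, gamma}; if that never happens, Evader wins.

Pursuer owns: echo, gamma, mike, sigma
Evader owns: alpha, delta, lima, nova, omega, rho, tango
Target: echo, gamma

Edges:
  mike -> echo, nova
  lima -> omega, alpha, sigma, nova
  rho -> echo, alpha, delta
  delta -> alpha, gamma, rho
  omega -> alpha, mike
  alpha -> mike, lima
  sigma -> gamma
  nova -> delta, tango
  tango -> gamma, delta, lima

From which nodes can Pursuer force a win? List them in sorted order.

A0 = {echo, gamma}
A1: add {mike, sigma} — sigma (Pursuer) has sigma→gamma; mike (Pursuer) has mike→echo.
A2 = A1; e.g. omega (Evader) can still go to alpha. Fixed point.
Pursuer's winning region = {echo, gamma, mike, sigma}.

echo, gamma, mike, sigma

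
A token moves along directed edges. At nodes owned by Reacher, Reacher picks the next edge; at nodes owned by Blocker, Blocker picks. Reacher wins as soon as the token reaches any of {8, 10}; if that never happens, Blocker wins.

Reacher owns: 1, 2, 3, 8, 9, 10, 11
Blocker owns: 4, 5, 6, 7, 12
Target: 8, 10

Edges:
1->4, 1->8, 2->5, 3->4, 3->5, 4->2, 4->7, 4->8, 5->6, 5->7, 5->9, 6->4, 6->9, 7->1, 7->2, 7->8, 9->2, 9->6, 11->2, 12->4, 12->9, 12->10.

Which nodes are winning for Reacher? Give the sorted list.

A0 = {8, 10}
A1: add {1} — 1 (Reacher) has 1→8.
A2 = A1; e.g. 2 (Reacher) has no edge into A1. Fixed point.
Reacher's winning region = {1, 8, 10}.

1, 8, 10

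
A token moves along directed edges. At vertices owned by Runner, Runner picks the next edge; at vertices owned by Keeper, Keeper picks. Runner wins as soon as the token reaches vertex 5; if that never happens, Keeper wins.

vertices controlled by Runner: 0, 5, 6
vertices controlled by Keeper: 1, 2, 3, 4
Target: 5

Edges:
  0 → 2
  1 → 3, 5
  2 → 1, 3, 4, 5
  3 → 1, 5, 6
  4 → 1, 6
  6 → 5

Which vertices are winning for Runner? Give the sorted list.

5, 6

A0 = {5}
A1: add {6} — 6 (Runner) has 6→5.
A2 = A1; e.g. 0 (Runner) has no edge into A1. Fixed point.
Runner's winning region = {5, 6}.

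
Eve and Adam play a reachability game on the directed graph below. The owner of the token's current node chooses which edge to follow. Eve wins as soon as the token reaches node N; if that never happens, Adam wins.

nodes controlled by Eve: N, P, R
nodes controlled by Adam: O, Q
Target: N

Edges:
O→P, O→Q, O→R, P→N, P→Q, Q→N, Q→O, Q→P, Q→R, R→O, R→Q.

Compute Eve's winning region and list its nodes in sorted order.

N, P

A0 = {N}
A1: add {P} — P (Eve) has P→N.
A2 = A1; e.g. O (Adam) can still go to Q. Fixed point.
Eve's winning region = {N, P}.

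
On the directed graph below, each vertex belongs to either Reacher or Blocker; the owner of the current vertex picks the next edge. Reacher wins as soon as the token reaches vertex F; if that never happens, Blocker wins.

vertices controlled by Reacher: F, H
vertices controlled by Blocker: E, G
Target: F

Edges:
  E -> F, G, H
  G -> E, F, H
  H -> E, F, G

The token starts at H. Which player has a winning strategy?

Reacher

A0 = {F}
A1: add {H} — H (Reacher) has H→F.
A2 = A1; e.g. E (Blocker) can still go to G. Fixed point.
H ∈ A1, so Reacher can force the target.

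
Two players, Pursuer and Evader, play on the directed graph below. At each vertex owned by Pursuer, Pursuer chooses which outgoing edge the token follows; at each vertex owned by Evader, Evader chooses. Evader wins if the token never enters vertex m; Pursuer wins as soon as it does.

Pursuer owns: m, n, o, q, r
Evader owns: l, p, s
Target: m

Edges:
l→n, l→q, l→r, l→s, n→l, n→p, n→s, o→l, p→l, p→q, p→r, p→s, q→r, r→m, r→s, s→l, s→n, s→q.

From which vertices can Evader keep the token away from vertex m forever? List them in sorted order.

l, n, o, p, s

A0 = {m}
A1: add {r} — r (Pursuer) has r→m.
A2: add {q} — q (Pursuer) has q→r.
A3 = A2; e.g. l (Evader) can still go to n. Fixed point.
Pursuer's attractor = {m, q, r}; Evader avoids the target exactly from the complement.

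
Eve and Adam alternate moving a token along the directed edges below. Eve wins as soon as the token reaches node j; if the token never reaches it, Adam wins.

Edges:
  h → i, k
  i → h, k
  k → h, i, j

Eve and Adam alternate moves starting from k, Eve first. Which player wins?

Track states (vertex, player-to-move).
A0 = {(j,Eve), (j,Adam)}
A1: add {(k,Eve)}.
(k,Eve) ∈ A1 ⇒ Eve forces the target.

Eve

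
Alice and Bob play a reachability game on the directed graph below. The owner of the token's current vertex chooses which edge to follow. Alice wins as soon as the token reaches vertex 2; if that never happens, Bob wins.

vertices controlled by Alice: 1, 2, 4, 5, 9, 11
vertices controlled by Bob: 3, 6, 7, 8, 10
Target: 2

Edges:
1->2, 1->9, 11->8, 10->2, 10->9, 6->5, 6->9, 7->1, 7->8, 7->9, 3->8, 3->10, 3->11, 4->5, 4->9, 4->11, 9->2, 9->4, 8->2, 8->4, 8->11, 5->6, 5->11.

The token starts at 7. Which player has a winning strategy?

A0 = {2}
A1: add {1, 9} — 1 (Alice) has 1→2; 9 (Alice) has 9→2.
A2: add {4, 10} — 4 (Alice) has 4→9; 10 (Bob): all of {2, 9} already in.
A3 = A2; e.g. 3 (Bob) can still go to 8. Fixed point.
7 never enters the attractor, so Bob can avoid the target forever.

Bob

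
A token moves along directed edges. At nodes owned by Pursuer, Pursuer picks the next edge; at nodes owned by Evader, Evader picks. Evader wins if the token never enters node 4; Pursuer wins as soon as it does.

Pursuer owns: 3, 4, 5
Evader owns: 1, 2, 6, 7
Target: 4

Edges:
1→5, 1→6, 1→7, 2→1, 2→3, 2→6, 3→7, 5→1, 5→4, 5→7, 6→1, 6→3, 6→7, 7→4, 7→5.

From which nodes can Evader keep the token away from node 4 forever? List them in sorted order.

1, 2, 6

A0 = {4}
A1: add {5} — 5 (Pursuer) has 5→4.
A2: add {7} — 7 (Evader): all of {4, 5} already in.
A3: add {3} — 3 (Pursuer) has 3→7.
A4 = A3; e.g. 1 (Evader) can still go to 6. Fixed point.
Pursuer's attractor = {3, 4, 5, 7}; Evader avoids the target exactly from the complement.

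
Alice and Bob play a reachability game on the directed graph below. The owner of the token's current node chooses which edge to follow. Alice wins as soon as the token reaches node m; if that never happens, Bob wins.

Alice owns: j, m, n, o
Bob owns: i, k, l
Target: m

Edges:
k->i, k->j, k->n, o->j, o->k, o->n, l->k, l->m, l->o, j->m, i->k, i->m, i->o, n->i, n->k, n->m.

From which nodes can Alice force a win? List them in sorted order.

A0 = {m}
A1: add {j, n} — j (Alice) has j→m; n (Alice) has n→m.
A2: add {o} — o (Alice) has o→j.
A3 = A2; e.g. i (Bob) can still go to k. Fixed point.
Alice's winning region = {j, m, n, o}.

j, m, n, o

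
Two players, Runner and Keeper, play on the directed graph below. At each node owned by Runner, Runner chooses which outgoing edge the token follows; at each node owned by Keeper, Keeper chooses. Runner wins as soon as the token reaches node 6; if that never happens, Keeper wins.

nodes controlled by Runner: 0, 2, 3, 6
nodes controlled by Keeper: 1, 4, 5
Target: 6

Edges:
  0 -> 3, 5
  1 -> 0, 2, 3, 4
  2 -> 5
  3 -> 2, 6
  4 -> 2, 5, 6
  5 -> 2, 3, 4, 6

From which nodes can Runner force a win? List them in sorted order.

A0 = {6}
A1: add {3} — 3 (Runner) has 3→6.
A2: add {0} — 0 (Runner) has 0→3.
A3 = A2; e.g. 1 (Keeper) can still go to 2. Fixed point.
Runner's winning region = {0, 3, 6}.

0, 3, 6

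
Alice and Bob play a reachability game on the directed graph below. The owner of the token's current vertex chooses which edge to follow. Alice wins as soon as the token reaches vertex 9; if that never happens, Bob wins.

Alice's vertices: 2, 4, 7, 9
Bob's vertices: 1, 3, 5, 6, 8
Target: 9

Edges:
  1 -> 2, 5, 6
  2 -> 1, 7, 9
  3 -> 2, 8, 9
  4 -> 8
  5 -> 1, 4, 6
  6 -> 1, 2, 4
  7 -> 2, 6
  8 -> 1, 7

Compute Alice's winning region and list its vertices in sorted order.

A0 = {9}
A1: add {2} — 2 (Alice) has 2→9.
A2: add {7} — 7 (Alice) has 7→2.
A3 = A2; e.g. 1 (Bob) can still go to 5. Fixed point.
Alice's winning region = {2, 7, 9}.

2, 7, 9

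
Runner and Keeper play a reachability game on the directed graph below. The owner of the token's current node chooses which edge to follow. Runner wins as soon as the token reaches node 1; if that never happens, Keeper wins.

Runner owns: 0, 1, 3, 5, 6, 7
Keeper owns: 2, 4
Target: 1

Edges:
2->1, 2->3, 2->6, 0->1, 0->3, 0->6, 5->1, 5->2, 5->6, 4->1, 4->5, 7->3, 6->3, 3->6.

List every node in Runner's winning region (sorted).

0, 1, 4, 5

A0 = {1}
A1: add {0, 5} — 0 (Runner) has 0→1; 5 (Runner) has 5→1.
A2: add {4} — 4 (Keeper): all of {1, 5} already in.
A3 = A2; e.g. 2 (Keeper) can still go to 3. Fixed point.
Runner's winning region = {0, 1, 4, 5}.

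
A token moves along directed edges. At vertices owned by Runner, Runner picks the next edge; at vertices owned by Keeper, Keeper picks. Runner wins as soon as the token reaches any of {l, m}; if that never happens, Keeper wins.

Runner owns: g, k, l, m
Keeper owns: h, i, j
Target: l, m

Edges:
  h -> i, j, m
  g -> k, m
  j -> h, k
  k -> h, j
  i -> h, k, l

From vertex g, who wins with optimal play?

Runner

A0 = {l, m}
A1: add {g} — g (Runner) has g→m.
A2 = A1; e.g. h (Keeper) can still go to i. Fixed point.
g ∈ A1, so Runner can force the target.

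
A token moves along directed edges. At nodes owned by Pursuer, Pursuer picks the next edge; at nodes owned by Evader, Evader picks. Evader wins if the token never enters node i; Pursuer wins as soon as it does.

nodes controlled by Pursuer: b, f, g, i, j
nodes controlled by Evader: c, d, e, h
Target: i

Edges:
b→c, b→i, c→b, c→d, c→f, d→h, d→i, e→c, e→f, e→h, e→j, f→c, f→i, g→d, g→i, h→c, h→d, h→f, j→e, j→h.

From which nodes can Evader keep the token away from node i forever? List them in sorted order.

c, d, e, h, j

A0 = {i}
A1: add {b, f, g} — b (Pursuer) has b→i; f (Pursuer) has f→i; g (Pursuer) has g→i.
A2 = A1; e.g. c (Evader) can still go to d. Fixed point.
Pursuer's attractor = {b, f, g, i}; Evader avoids the target exactly from the complement.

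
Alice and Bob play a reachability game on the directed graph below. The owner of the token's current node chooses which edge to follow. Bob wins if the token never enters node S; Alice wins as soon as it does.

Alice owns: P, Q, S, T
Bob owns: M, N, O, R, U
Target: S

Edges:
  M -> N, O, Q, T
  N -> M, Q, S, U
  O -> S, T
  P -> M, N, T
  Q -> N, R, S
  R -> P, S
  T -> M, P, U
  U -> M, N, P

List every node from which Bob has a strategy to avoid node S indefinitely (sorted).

M, N, O, P, R, T, U

A0 = {S}
A1: add {Q} — Q (Alice) has Q→S.
A2 = A1; e.g. M (Bob) can still go to N. Fixed point.
Alice's attractor = {Q, S}; Bob avoids the target exactly from the complement.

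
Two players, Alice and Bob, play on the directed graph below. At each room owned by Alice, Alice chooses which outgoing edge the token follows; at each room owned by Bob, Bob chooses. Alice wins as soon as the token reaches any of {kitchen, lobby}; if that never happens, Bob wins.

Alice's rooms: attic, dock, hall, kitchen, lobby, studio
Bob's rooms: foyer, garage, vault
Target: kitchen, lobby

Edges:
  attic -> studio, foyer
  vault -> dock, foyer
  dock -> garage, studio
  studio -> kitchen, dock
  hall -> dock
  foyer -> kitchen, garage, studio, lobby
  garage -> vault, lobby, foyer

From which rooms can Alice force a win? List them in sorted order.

A0 = {kitchen, lobby}
A1: add {studio} — studio (Alice) has studio→kitchen.
A2: add {attic, dock} — dock (Alice) has dock→studio; attic (Alice) has attic→studio.
A3: add {hall} — hall (Alice) has hall→dock.
A4 = A3; e.g. vault (Bob) can still go to foyer. Fixed point.
Alice's winning region = {attic, dock, hall, kitchen, lobby, studio}.

attic, dock, hall, kitchen, lobby, studio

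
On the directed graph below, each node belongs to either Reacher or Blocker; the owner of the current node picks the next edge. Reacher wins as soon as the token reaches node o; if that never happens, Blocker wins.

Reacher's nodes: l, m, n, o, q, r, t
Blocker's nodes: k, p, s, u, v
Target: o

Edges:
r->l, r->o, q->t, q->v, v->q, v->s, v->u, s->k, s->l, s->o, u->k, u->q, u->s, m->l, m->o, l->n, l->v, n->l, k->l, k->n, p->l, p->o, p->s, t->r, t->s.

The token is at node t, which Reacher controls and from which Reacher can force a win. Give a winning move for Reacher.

r

A0 = {o}
A1: add {m, r} — m (Reacher) has m→o; r (Reacher) has r→o.
A2: add {t} — t (Reacher) has t→r.
A3: add {q} — q (Reacher) has q→t.
A4 = A3; e.g. k (Blocker) can still go to l. Fixed point.
From t, successor r is in the attractor (rank 1); the other successor s is not.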